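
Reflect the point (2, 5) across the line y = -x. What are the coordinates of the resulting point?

Reflection across line y = -x: (2, 5) → (-5, -2)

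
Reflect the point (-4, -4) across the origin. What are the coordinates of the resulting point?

Reflection across origin: (-4, -4) → (4, 4)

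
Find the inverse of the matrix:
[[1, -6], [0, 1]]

For [[a,b],[c,d]], inverse = (1/det)·[[d,-b],[-c,a]]
det = (1)(1) - (-6)(0) = 1 - 0 = 1
Inverse = [[1, 6], [0, 1]]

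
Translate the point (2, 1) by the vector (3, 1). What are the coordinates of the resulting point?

Translation by (3, 1) (homogeneous matrix [[1, 0, 3], [0, 1, 1], [0, 0, 1]]):
x' = 2 + 3 = 5
y' = 1 + 1 = 2
Result: (5, 2)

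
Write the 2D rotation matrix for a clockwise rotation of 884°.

Rotation matrix formula: [[cos θ, -sin θ], [sin θ, cos θ]]
A clockwise rotation by 884° is equivalent to a counterclockwise rotation by -884°.
For θ = -884°:
cos(-884°) = -0.9613
sin(-884°) = -0.2756
Result: [[-0.9613, 0.2756], [-0.2756, -0.9613]]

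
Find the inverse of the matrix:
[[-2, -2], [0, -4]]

For [[a,b],[c,d]], inverse = (1/det)·[[d,-b],[-c,a]]
det = (-2)(-4) - (-2)(0) = 8 - 0 = 8
Inverse = (1/8)·[[-4, 2], [0, -2]]
= [[-1/2, 1/4], [0, -1/4]]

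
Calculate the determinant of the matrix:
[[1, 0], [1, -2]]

For a 2×2 matrix [[a, b], [c, d]], det = ad - bc
det = (1)(-2) - (0)(1) = -2 - 0 = -2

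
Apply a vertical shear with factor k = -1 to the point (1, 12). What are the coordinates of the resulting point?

Shear matrix for vertical shear with factor k = -1:
[[1, 0], [-1, 1]]
Result: (1, 12) → (1, 11)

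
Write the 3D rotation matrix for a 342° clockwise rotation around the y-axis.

Rotation matrix for clockwise 342° around y-axis:
A clockwise rotation by 342° is a counterclockwise rotation by -342°.
cos(-342°) = 0.9511, sin(-342°) = 0.3090
Result: [[0.9511, 0, 0.3090], [0, 1, 0], [-0.3090, 0, 0.9511]]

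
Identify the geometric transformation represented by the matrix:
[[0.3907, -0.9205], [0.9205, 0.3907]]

This matrix represents: rotation by 67° counterclockwise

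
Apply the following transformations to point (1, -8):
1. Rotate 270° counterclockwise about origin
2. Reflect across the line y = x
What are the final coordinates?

Step 1: Rotate 270° → (-8, -1)
Step 2: Reflect across line y = x → (-1, -8)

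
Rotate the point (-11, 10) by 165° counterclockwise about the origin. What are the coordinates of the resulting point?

Rotation matrix for 165°: [[cos 165°, -sin 165°], [sin 165°, cos 165°]] ≈ [[-0.965926, -0.258819], [0.258819, -0.965926]]
[[-0.965926, -0.258819], [0.258819, -0.965926]] × [-11, 10]ᵀ ≈ [8.0370, -12.5063]ᵀ
Result: (8.0370, -12.5063)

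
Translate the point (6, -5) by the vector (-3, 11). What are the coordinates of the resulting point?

Translation by (-3, 11) (homogeneous matrix [[1, 0, -3], [0, 1, 11], [0, 0, 1]]):
x' = 6 + -3 = 3
y' = -5 + 11 = 6
Result: (3, 6)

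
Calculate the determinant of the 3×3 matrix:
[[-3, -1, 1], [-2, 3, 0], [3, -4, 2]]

Expansion along first row:
det = -3·det([[3,0],[-4,2]]) - -1·det([[-2,0],[3,2]]) + 1·det([[-2,3],[3,-4]])
    = -3·(3·2 - 0·-4) - -1·(-2·2 - 0·3) + 1·(-2·-4 - 3·3)
    = -3·6 - -1·-4 + 1·-1
    = -18 + -4 + -1 = -23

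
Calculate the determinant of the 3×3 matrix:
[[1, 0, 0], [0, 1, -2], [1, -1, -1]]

Expansion along first row:
det = 1·det([[1,-2],[-1,-1]]) - 0·det([[0,-2],[1,-1]]) + 0·det([[0,1],[1,-1]])
    = 1·(1·-1 - -2·-1) - 0·(0·-1 - -2·1) + 0·(0·-1 - 1·1)
    = 1·-3 - 0·2 + 0·-1
    = -3 + 0 + 0 = -3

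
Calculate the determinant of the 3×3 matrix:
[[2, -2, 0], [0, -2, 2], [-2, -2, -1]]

Expansion along first row:
det = 2·det([[-2,2],[-2,-1]]) - -2·det([[0,2],[-2,-1]]) + 0·det([[0,-2],[-2,-2]])
    = 2·(-2·-1 - 2·-2) - -2·(0·-1 - 2·-2) + 0·(0·-2 - -2·-2)
    = 2·6 - -2·4 + 0·-4
    = 12 + 8 + 0 = 20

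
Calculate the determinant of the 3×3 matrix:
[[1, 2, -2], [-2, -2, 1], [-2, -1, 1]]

Expansion along first row:
det = 1·det([[-2,1],[-1,1]]) - 2·det([[-2,1],[-2,1]]) + -2·det([[-2,-2],[-2,-1]])
    = 1·(-2·1 - 1·-1) - 2·(-2·1 - 1·-2) + -2·(-2·-1 - -2·-2)
    = 1·-1 - 2·0 + -2·-2
    = -1 + 0 + 4 = 3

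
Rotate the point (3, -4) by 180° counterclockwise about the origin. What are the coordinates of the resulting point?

Rotation matrix for 180°: [[cos 180°, -sin 180°], [sin 180°, cos 180°]] = [[-1, 0], [0, -1]]
[[-1, 0], [0, -1]] × [3, -4]ᵀ = [-3, 4]ᵀ
Result: (-3, 4)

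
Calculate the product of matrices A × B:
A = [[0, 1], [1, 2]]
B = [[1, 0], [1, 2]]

Matrix multiplication:
C[0][0] = 0×1 + 1×1 = 1
C[0][1] = 0×0 + 1×2 = 2
C[1][0] = 1×1 + 2×1 = 3
C[1][1] = 1×0 + 2×2 = 4
Result: [[1, 2], [3, 4]]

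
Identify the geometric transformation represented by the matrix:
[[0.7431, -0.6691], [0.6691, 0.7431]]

This matrix represents: rotation by 42° counterclockwise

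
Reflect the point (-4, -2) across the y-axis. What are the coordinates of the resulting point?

Reflection across y-axis: (-4, -2) → (4, -2)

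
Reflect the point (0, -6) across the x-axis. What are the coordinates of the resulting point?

Reflection across x-axis: (0, -6) → (0, 6)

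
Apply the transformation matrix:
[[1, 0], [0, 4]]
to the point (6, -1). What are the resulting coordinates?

Matrix multiplication:
[[1, 0], [0, 4]] × [6, -1]ᵀ
= [(1)(6) + (0)(-1), (0)(6) + (4)(-1)]ᵀ
= [6, -4]ᵀ
Result: (6, -4)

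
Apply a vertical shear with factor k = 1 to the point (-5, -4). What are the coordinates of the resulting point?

Shear matrix for vertical shear with factor k = 1:
[[1, 0], [1, 1]]
Result: (-5, -4) → (-5, -9)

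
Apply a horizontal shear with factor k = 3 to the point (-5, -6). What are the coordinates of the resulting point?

Shear matrix for horizontal shear with factor k = 3:
[[1, 3], [0, 1]]
Result: (-5, -6) → (-23, -6)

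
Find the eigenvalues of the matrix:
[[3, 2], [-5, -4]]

Characteristic equation: det(A - λI) = 0
λ² - (trace)λ + (det) = 0
trace = 3 + -4 = -1, det = (3)(-4) - (2)(-5) = -2
λ² - (-1)λ + (-2) = 0
λ = (-1 ± √((-1)² - 4·(-2))) / 2 = (-1 ± √9) / 2
Solving: λ = -2, 1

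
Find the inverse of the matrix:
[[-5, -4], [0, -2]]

For [[a,b],[c,d]], inverse = (1/det)·[[d,-b],[-c,a]]
det = (-5)(-2) - (-4)(0) = 10 - 0 = 10
Inverse = (1/10)·[[-2, 4], [0, -5]]
= [[-1/5, 2/5], [0, -1/2]]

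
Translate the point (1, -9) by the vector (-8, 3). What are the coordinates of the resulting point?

Translation by (-8, 3) (homogeneous matrix [[1, 0, -8], [0, 1, 3], [0, 0, 1]]):
x' = 1 + -8 = -7
y' = -9 + 3 = -6
Result: (-7, -6)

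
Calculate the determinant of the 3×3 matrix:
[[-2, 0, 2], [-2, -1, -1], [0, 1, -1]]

Expansion along first row:
det = -2·det([[-1,-1],[1,-1]]) - 0·det([[-2,-1],[0,-1]]) + 2·det([[-2,-1],[0,1]])
    = -2·(-1·-1 - -1·1) - 0·(-2·-1 - -1·0) + 2·(-2·1 - -1·0)
    = -2·2 - 0·2 + 2·-2
    = -4 + 0 + -4 = -8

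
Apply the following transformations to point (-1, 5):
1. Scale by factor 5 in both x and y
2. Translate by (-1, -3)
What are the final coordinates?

Step 1: Scale (-1, 5) by 5 → (-5, 25)
Step 2: Translate by (-1, -3) → (-6, 22)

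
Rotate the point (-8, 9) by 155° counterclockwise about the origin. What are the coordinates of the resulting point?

Rotation matrix for 155°: [[cos 155°, -sin 155°], [sin 155°, cos 155°]] ≈ [[-0.906308, -0.422618], [0.422618, -0.906308]]
[[-0.906308, -0.422618], [0.422618, -0.906308]] × [-8, 9]ᵀ ≈ [3.4469, -11.5377]ᵀ
Result: (3.4469, -11.5377)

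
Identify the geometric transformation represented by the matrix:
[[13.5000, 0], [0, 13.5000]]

This matrix represents: uniform scaling by factor 13.5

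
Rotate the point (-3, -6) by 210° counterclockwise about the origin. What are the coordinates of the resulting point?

Rotation matrix for 210°: [[cos 210°, -sin 210°], [sin 210°, cos 210°]] ≈ [[-0.866025, 0.500000], [-0.500000, -0.866025]]
[[-0.866025, 0.500000], [-0.500000, -0.866025]] × [-3, -6]ᵀ ≈ [-0.4019, 6.6962]ᵀ
Result: (-0.4019, 6.6962)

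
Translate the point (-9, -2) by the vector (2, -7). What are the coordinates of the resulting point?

Translation by (2, -7) (homogeneous matrix [[1, 0, 2], [0, 1, -7], [0, 0, 1]]):
x' = -9 + 2 = -7
y' = -2 + -7 = -9
Result: (-7, -9)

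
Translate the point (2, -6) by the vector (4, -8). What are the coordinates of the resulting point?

Translation by (4, -8) (homogeneous matrix [[1, 0, 4], [0, 1, -8], [0, 0, 1]]):
x' = 2 + 4 = 6
y' = -6 + -8 = -14
Result: (6, -14)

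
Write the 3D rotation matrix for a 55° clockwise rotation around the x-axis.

Rotation matrix for clockwise 55° around x-axis:
A clockwise rotation by 55° is a counterclockwise rotation by -55°.
cos(-55°) = 0.5736, sin(-55°) = -0.8192
Result: [[1, 0, 0], [0, 0.5736, 0.8192], [0, -0.8192, 0.5736]]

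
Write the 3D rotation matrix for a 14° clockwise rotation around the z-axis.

Rotation matrix for clockwise 14° around z-axis:
A clockwise rotation by 14° is a counterclockwise rotation by -14°.
cos(-14°) = 0.9703, sin(-14°) = -0.2419
Result: [[0.9703, 0.2419, 0], [-0.2419, 0.9703, 0], [0, 0, 1]]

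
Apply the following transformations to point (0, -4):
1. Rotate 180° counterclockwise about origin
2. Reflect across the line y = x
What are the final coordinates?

Step 1: Rotate 180° → (0, 4)
Step 2: Reflect across line y = x → (4, 0)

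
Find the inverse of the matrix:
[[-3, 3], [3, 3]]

For [[a,b],[c,d]], inverse = (1/det)·[[d,-b],[-c,a]]
det = (-3)(3) - (3)(3) = -9 - 9 = -18
Inverse = (1/-18)·[[3, -3], [-3, -3]]
= [[-1/6, 1/6], [1/6, 1/6]]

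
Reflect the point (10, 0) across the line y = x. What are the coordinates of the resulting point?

Reflection across line y = x: (10, 0) → (0, 10)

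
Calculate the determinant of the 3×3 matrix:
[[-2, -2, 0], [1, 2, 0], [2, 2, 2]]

Expansion along first row:
det = -2·det([[2,0],[2,2]]) - -2·det([[1,0],[2,2]]) + 0·det([[1,2],[2,2]])
    = -2·(2·2 - 0·2) - -2·(1·2 - 0·2) + 0·(1·2 - 2·2)
    = -2·4 - -2·2 + 0·-2
    = -8 + 4 + 0 = -4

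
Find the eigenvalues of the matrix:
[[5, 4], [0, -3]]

Characteristic equation: det(A - λI) = 0
λ² - (trace)λ + (det) = 0
trace = 5 + -3 = 2, det = (5)(-3) - (4)(0) = -15
λ² - (2)λ + (-15) = 0
λ = (2 ± √((2)² - 4·(-15))) / 2 = (2 ± √64) / 2
Solving: λ = -3, 5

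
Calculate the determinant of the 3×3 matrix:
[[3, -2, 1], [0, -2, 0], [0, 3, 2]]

Expansion along first row:
det = 3·det([[-2,0],[3,2]]) - -2·det([[0,0],[0,2]]) + 1·det([[0,-2],[0,3]])
    = 3·(-2·2 - 0·3) - -2·(0·2 - 0·0) + 1·(0·3 - -2·0)
    = 3·-4 - -2·0 + 1·0
    = -12 + 0 + 0 = -12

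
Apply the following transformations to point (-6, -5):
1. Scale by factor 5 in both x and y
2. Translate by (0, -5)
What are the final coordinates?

Step 1: Scale (-6, -5) by 5 → (-30, -25)
Step 2: Translate by (0, -5) → (-30, -30)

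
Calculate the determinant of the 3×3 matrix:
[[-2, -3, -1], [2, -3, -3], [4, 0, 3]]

Expansion along first row:
det = -2·det([[-3,-3],[0,3]]) - -3·det([[2,-3],[4,3]]) + -1·det([[2,-3],[4,0]])
    = -2·(-3·3 - -3·0) - -3·(2·3 - -3·4) + -1·(2·0 - -3·4)
    = -2·-9 - -3·18 + -1·12
    = 18 + 54 + -12 = 60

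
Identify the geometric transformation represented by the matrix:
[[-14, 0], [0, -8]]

This matrix represents: non-uniform scaling by sx = -14, sy = -8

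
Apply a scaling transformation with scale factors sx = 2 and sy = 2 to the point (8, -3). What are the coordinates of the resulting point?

Scaling matrix:
[[2, 0], [0, 2]]
Result: (8 × 2, -3 × 2) = (16, -6)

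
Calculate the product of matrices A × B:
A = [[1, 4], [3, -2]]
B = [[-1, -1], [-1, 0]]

Matrix multiplication:
C[0][0] = 1×-1 + 4×-1 = -5
C[0][1] = 1×-1 + 4×0 = -1
C[1][0] = 3×-1 + -2×-1 = -1
C[1][1] = 3×-1 + -2×0 = -3
Result: [[-5, -1], [-1, -3]]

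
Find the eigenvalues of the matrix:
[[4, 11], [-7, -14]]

Characteristic equation: det(A - λI) = 0
λ² - (trace)λ + (det) = 0
trace = 4 + -14 = -10, det = (4)(-14) - (11)(-7) = 21
λ² - (-10)λ + (21) = 0
λ = (-10 ± √((-10)² - 4·(21))) / 2 = (-10 ± √16) / 2
Solving: λ = -7, -3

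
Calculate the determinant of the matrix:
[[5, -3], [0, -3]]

For a 2×2 matrix [[a, b], [c, d]], det = ad - bc
det = (5)(-3) - (-3)(0) = -15 - 0 = -15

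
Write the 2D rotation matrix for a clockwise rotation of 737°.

Rotation matrix formula: [[cos θ, -sin θ], [sin θ, cos θ]]
A clockwise rotation by 737° is equivalent to a counterclockwise rotation by -737°.
For θ = -737°:
cos(-737°) = 0.9563
sin(-737°) = -0.2924
Result: [[0.9563, 0.2924], [-0.2924, 0.9563]]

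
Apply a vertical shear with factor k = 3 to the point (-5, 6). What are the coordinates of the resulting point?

Shear matrix for vertical shear with factor k = 3:
[[1, 0], [3, 1]]
Result: (-5, 6) → (-5, -9)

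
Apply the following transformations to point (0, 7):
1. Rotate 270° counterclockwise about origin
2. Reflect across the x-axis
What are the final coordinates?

Step 1: Rotate 270° → (7, 0)
Step 2: Reflect across x-axis → (7, 0)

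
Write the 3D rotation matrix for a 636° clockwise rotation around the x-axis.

Rotation matrix for clockwise 636° around x-axis:
A clockwise rotation by 636° is a counterclockwise rotation by -636°.
cos(-636°) = 0.1045, sin(-636°) = 0.9945
Result: [[1, 0, 0], [0, 0.1045, -0.9945], [0, 0.9945, 0.1045]]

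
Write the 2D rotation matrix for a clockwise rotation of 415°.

Rotation matrix formula: [[cos θ, -sin θ], [sin θ, cos θ]]
A clockwise rotation by 415° is equivalent to a counterclockwise rotation by -415°.
For θ = -415°:
cos(-415°) = 0.5736
sin(-415°) = -0.8192
Result: [[0.5736, 0.8192], [-0.8192, 0.5736]]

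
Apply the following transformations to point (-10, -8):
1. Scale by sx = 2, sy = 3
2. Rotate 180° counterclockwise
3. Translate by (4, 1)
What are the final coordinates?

Step 1: Scale → (-20, -24)
Step 2: Rotate 180° → (20, 24)
Step 3: Translate → (24, 25)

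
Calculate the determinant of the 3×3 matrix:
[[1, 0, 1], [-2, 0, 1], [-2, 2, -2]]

Expansion along first row:
det = 1·det([[0,1],[2,-2]]) - 0·det([[-2,1],[-2,-2]]) + 1·det([[-2,0],[-2,2]])
    = 1·(0·-2 - 1·2) - 0·(-2·-2 - 1·-2) + 1·(-2·2 - 0·-2)
    = 1·-2 - 0·6 + 1·-4
    = -2 + 0 + -4 = -6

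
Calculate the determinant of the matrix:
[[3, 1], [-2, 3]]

For a 2×2 matrix [[a, b], [c, d]], det = ad - bc
det = (3)(3) - (1)(-2) = 9 - -2 = 11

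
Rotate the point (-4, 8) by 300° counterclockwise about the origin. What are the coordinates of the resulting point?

Rotation matrix for 300°: [[cos 300°, -sin 300°], [sin 300°, cos 300°]] ≈ [[0.500000, 0.866025], [-0.866025, 0.500000]]
[[0.500000, 0.866025], [-0.866025, 0.500000]] × [-4, 8]ᵀ ≈ [4.9282, 7.4641]ᵀ
Result: (4.9282, 7.4641)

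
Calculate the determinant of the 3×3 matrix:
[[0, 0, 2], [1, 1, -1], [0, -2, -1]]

Expansion along first row:
det = 0·det([[1,-1],[-2,-1]]) - 0·det([[1,-1],[0,-1]]) + 2·det([[1,1],[0,-2]])
    = 0·(1·-1 - -1·-2) - 0·(1·-1 - -1·0) + 2·(1·-2 - 1·0)
    = 0·-3 - 0·-1 + 2·-2
    = 0 + 0 + -4 = -4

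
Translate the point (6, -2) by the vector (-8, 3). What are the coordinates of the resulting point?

Translation by (-8, 3) (homogeneous matrix [[1, 0, -8], [0, 1, 3], [0, 0, 1]]):
x' = 6 + -8 = -2
y' = -2 + 3 = 1
Result: (-2, 1)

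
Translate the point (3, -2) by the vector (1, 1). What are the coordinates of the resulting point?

Translation by (1, 1) (homogeneous matrix [[1, 0, 1], [0, 1, 1], [0, 0, 1]]):
x' = 3 + 1 = 4
y' = -2 + 1 = -1
Result: (4, -1)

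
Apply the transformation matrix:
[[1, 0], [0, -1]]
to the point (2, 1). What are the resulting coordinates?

Matrix multiplication:
[[1, 0], [0, -1]] × [2, 1]ᵀ
= [(1)(2) + (0)(1), (0)(2) + (-1)(1)]ᵀ
= [2, -1]ᵀ
Result: (2, -1)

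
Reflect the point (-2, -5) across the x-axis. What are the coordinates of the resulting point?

Reflection across x-axis: (-2, -5) → (-2, 5)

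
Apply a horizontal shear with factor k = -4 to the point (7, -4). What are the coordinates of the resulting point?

Shear matrix for horizontal shear with factor k = -4:
[[1, -4], [0, 1]]
Result: (7, -4) → (23, -4)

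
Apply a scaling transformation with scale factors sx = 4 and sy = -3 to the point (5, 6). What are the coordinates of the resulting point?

Scaling matrix:
[[4, 0], [0, -3]]
Result: (5 × 4, 6 × -3) = (20, -18)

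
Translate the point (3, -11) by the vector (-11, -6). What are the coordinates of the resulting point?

Translation by (-11, -6) (homogeneous matrix [[1, 0, -11], [0, 1, -6], [0, 0, 1]]):
x' = 3 + -11 = -8
y' = -11 + -6 = -17
Result: (-8, -17)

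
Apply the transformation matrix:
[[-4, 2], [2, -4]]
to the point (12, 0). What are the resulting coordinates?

Matrix multiplication:
[[-4, 2], [2, -4]] × [12, 0]ᵀ
= [(-4)(12) + (2)(0), (2)(12) + (-4)(0)]ᵀ
= [-48, 24]ᵀ
Result: (-48, 24)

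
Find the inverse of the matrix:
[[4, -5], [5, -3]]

For [[a,b],[c,d]], inverse = (1/det)·[[d,-b],[-c,a]]
det = (4)(-3) - (-5)(5) = -12 - -25 = 13
Inverse = (1/13)·[[-3, 5], [-5, 4]]
= [[-3/13, 5/13], [-5/13, 4/13]]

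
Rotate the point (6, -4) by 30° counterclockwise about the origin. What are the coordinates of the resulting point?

Rotation matrix for 30°: [[cos 30°, -sin 30°], [sin 30°, cos 30°]] ≈ [[0.866025, -0.500000], [0.500000, 0.866025]]
[[0.866025, -0.500000], [0.500000, 0.866025]] × [6, -4]ᵀ ≈ [7.1962, -0.4641]ᵀ
Result: (7.1962, -0.4641)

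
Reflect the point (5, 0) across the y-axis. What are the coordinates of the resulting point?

Reflection across y-axis: (5, 0) → (-5, 0)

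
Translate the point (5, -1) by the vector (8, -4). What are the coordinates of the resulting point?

Translation by (8, -4) (homogeneous matrix [[1, 0, 8], [0, 1, -4], [0, 0, 1]]):
x' = 5 + 8 = 13
y' = -1 + -4 = -5
Result: (13, -5)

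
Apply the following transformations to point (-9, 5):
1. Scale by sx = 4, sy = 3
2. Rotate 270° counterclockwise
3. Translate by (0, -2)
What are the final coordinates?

Step 1: Scale → (-36, 15)
Step 2: Rotate 270° → (15, 36)
Step 3: Translate → (15, 34)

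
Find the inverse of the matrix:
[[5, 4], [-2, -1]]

For [[a,b],[c,d]], inverse = (1/det)·[[d,-b],[-c,a]]
det = (5)(-1) - (4)(-2) = -5 - -8 = 3
Inverse = (1/3)·[[-1, -4], [2, 5]]
= [[-1/3, -4/3], [2/3, 5/3]]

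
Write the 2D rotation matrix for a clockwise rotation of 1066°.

Rotation matrix formula: [[cos θ, -sin θ], [sin θ, cos θ]]
A clockwise rotation by 1066° is equivalent to a counterclockwise rotation by -1066°.
For θ = -1066°:
cos(-1066°) = 0.9703
sin(-1066°) = 0.2419
Result: [[0.9703, -0.2419], [0.2419, 0.9703]]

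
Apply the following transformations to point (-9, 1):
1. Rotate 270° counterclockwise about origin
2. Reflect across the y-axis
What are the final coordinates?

Step 1: Rotate 270° → (1, 9)
Step 2: Reflect across y-axis → (-1, 9)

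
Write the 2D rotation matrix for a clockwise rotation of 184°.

Rotation matrix formula: [[cos θ, -sin θ], [sin θ, cos θ]]
A clockwise rotation by 184° is equivalent to a counterclockwise rotation by -184°.
For θ = -184°:
cos(-184°) = -0.9976
sin(-184°) = 0.0698
Result: [[-0.9976, -0.0698], [0.0698, -0.9976]]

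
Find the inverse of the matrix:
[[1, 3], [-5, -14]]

For [[a,b],[c,d]], inverse = (1/det)·[[d,-b],[-c,a]]
det = (1)(-14) - (3)(-5) = -14 - -15 = 1
Inverse = [[-14, -3], [5, 1]]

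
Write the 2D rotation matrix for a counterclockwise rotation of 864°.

Rotation matrix formula: [[cos θ, -sin θ], [sin θ, cos θ]]
For θ = 864°:
cos(864°) = -0.8090
sin(864°) = 0.5878
Result: [[-0.8090, -0.5878], [0.5878, -0.8090]]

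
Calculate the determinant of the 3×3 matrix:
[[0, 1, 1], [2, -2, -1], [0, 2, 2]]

Expansion along first row:
det = 0·det([[-2,-1],[2,2]]) - 1·det([[2,-1],[0,2]]) + 1·det([[2,-2],[0,2]])
    = 0·(-2·2 - -1·2) - 1·(2·2 - -1·0) + 1·(2·2 - -2·0)
    = 0·-2 - 1·4 + 1·4
    = 0 + -4 + 4 = 0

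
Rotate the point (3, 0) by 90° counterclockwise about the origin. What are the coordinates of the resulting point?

Rotation matrix for 90°: [[cos 90°, -sin 90°], [sin 90°, cos 90°]] = [[0, -1], [1, 0]]
[[0, -1], [1, 0]] × [3, 0]ᵀ = [0, 3]ᵀ
Result: (0, 3)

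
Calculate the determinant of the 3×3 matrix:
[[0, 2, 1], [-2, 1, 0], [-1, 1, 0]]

Expansion along first row:
det = 0·det([[1,0],[1,0]]) - 2·det([[-2,0],[-1,0]]) + 1·det([[-2,1],[-1,1]])
    = 0·(1·0 - 0·1) - 2·(-2·0 - 0·-1) + 1·(-2·1 - 1·-1)
    = 0·0 - 2·0 + 1·-1
    = 0 + 0 + -1 = -1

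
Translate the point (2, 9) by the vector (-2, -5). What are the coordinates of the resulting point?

Translation by (-2, -5) (homogeneous matrix [[1, 0, -2], [0, 1, -5], [0, 0, 1]]):
x' = 2 + -2 = 0
y' = 9 + -5 = 4
Result: (0, 4)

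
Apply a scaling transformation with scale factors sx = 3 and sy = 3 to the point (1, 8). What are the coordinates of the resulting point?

Scaling matrix:
[[3, 0], [0, 3]]
Result: (1 × 3, 8 × 3) = (3, 24)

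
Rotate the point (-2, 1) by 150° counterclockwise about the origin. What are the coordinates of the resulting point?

Rotation matrix for 150°: [[cos 150°, -sin 150°], [sin 150°, cos 150°]] ≈ [[-0.866025, -0.500000], [0.500000, -0.866025]]
[[-0.866025, -0.500000], [0.500000, -0.866025]] × [-2, 1]ᵀ ≈ [1.2321, -1.8660]ᵀ
Result: (1.2321, -1.8660)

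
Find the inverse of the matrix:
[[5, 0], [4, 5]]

For [[a,b],[c,d]], inverse = (1/det)·[[d,-b],[-c,a]]
det = (5)(5) - (0)(4) = 25 - 0 = 25
Inverse = (1/25)·[[5, 0], [-4, 5]]
= [[1/5, 0], [-4/25, 1/5]]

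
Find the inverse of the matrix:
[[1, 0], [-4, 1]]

For [[a,b],[c,d]], inverse = (1/det)·[[d,-b],[-c,a]]
det = (1)(1) - (0)(-4) = 1 - 0 = 1
Inverse = [[1, 0], [4, 1]]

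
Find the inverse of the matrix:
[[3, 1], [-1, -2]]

For [[a,b],[c,d]], inverse = (1/det)·[[d,-b],[-c,a]]
det = (3)(-2) - (1)(-1) = -6 - -1 = -5
Inverse = (1/-5)·[[-2, -1], [1, 3]]
= [[2/5, 1/5], [-1/5, -3/5]]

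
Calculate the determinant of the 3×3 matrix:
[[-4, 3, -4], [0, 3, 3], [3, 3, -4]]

Expansion along first row:
det = -4·det([[3,3],[3,-4]]) - 3·det([[0,3],[3,-4]]) + -4·det([[0,3],[3,3]])
    = -4·(3·-4 - 3·3) - 3·(0·-4 - 3·3) + -4·(0·3 - 3·3)
    = -4·-21 - 3·-9 + -4·-9
    = 84 + 27 + 36 = 147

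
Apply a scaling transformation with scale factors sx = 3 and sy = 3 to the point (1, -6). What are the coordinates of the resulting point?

Scaling matrix:
[[3, 0], [0, 3]]
Result: (1 × 3, -6 × 3) = (3, -18)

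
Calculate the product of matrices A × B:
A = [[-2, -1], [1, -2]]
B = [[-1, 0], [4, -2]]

Matrix multiplication:
C[0][0] = -2×-1 + -1×4 = -2
C[0][1] = -2×0 + -1×-2 = 2
C[1][0] = 1×-1 + -2×4 = -9
C[1][1] = 1×0 + -2×-2 = 4
Result: [[-2, 2], [-9, 4]]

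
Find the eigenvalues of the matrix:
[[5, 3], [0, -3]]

Characteristic equation: det(A - λI) = 0
λ² - (trace)λ + (det) = 0
trace = 5 + -3 = 2, det = (5)(-3) - (3)(0) = -15
λ² - (2)λ + (-15) = 0
λ = (2 ± √((2)² - 4·(-15))) / 2 = (2 ± √64) / 2
Solving: λ = -3, 5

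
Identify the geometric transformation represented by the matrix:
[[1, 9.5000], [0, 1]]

This matrix represents: horizontal shear with factor 9.5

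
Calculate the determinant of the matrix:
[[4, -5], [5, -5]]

For a 2×2 matrix [[a, b], [c, d]], det = ad - bc
det = (4)(-5) - (-5)(5) = -20 - -25 = 5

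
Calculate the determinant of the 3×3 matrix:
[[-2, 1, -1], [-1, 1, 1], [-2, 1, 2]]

Expansion along first row:
det = -2·det([[1,1],[1,2]]) - 1·det([[-1,1],[-2,2]]) + -1·det([[-1,1],[-2,1]])
    = -2·(1·2 - 1·1) - 1·(-1·2 - 1·-2) + -1·(-1·1 - 1·-2)
    = -2·1 - 1·0 + -1·1
    = -2 + 0 + -1 = -3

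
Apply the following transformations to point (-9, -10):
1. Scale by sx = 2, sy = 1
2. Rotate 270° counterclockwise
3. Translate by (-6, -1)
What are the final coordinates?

Step 1: Scale → (-18, -10)
Step 2: Rotate 270° → (-10, 18)
Step 3: Translate → (-16, 17)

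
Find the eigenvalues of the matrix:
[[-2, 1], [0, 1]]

Characteristic equation: det(A - λI) = 0
λ² - (trace)λ + (det) = 0
trace = -2 + 1 = -1, det = (-2)(1) - (1)(0) = -2
λ² - (-1)λ + (-2) = 0
λ = (-1 ± √((-1)² - 4·(-2))) / 2 = (-1 ± √9) / 2
Solving: λ = -2, 1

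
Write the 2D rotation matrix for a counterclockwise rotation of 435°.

Rotation matrix formula: [[cos θ, -sin θ], [sin θ, cos θ]]
For θ = 435°:
cos(435°) = 0.2588
sin(435°) = 0.9659
Result: [[0.2588, -0.9659], [0.9659, 0.2588]]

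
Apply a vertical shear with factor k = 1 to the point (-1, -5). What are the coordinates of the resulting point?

Shear matrix for vertical shear with factor k = 1:
[[1, 0], [1, 1]]
Result: (-1, -5) → (-1, -6)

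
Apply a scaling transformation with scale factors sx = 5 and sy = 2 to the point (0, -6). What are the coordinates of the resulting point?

Scaling matrix:
[[5, 0], [0, 2]]
Result: (0 × 5, -6 × 2) = (0, -12)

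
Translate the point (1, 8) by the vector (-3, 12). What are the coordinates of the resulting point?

Translation by (-3, 12) (homogeneous matrix [[1, 0, -3], [0, 1, 12], [0, 0, 1]]):
x' = 1 + -3 = -2
y' = 8 + 12 = 20
Result: (-2, 20)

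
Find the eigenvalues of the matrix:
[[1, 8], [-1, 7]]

Characteristic equation: det(A - λI) = 0
λ² - (trace)λ + (det) = 0
trace = 1 + 7 = 8, det = (1)(7) - (8)(-1) = 15
λ² - (8)λ + (15) = 0
λ = (8 ± √((8)² - 4·(15))) / 2 = (8 ± √4) / 2
Solving: λ = 3, 5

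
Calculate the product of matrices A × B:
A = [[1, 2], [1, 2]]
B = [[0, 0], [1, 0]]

Matrix multiplication:
C[0][0] = 1×0 + 2×1 = 2
C[0][1] = 1×0 + 2×0 = 0
C[1][0] = 1×0 + 2×1 = 2
C[1][1] = 1×0 + 2×0 = 0
Result: [[2, 0], [2, 0]]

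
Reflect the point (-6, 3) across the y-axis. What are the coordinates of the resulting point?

Reflection across y-axis: (-6, 3) → (6, 3)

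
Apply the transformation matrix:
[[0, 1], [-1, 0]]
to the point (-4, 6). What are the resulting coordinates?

Matrix multiplication:
[[0, 1], [-1, 0]] × [-4, 6]ᵀ
= [(0)(-4) + (1)(6), (-1)(-4) + (0)(6)]ᵀ
= [6, 4]ᵀ
Result: (6, 4)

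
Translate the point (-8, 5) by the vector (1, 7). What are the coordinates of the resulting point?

Translation by (1, 7) (homogeneous matrix [[1, 0, 1], [0, 1, 7], [0, 0, 1]]):
x' = -8 + 1 = -7
y' = 5 + 7 = 12
Result: (-7, 12)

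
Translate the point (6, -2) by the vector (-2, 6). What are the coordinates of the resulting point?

Translation by (-2, 6) (homogeneous matrix [[1, 0, -2], [0, 1, 6], [0, 0, 1]]):
x' = 6 + -2 = 4
y' = -2 + 6 = 4
Result: (4, 4)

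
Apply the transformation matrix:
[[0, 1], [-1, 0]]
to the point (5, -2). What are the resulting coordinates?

Matrix multiplication:
[[0, 1], [-1, 0]] × [5, -2]ᵀ
= [(0)(5) + (1)(-2), (-1)(5) + (0)(-2)]ᵀ
= [-2, -5]ᵀ
Result: (-2, -5)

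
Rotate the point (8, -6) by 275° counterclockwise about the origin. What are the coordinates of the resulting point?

Rotation matrix for 275°: [[cos 275°, -sin 275°], [sin 275°, cos 275°]] ≈ [[0.087156, 0.996195], [-0.996195, 0.087156]]
[[0.087156, 0.996195], [-0.996195, 0.087156]] × [8, -6]ᵀ ≈ [-5.2799, -8.4925]ᵀ
Result: (-5.2799, -8.4925)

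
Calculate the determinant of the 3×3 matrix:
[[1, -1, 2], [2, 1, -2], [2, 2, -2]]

Expansion along first row:
det = 1·det([[1,-2],[2,-2]]) - -1·det([[2,-2],[2,-2]]) + 2·det([[2,1],[2,2]])
    = 1·(1·-2 - -2·2) - -1·(2·-2 - -2·2) + 2·(2·2 - 1·2)
    = 1·2 - -1·0 + 2·2
    = 2 + 0 + 4 = 6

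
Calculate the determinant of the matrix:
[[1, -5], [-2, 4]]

For a 2×2 matrix [[a, b], [c, d]], det = ad - bc
det = (1)(4) - (-5)(-2) = 4 - 10 = -6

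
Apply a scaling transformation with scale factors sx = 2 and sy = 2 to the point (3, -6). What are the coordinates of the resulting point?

Scaling matrix:
[[2, 0], [0, 2]]
Result: (3 × 2, -6 × 2) = (6, -12)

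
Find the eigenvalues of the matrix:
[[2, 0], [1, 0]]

Characteristic equation: det(A - λI) = 0
λ² - (trace)λ + (det) = 0
trace = 2 + 0 = 2, det = (2)(0) - (0)(1) = 0
λ² - (2)λ + (0) = 0
λ = (2 ± √((2)² - 4·(0))) / 2 = (2 ± √4) / 2
Solving: λ = 0, 2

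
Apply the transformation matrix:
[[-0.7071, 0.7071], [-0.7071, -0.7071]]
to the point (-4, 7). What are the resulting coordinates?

Matrix multiplication:
[[-0.7071, 0.7071], [-0.7071, -0.7071]] × [-4, 7]ᵀ
= [(-0.7071)(-4) + (0.7071)(7), (-0.7071)(-4) + (-0.7071)(7)]ᵀ
= [7.7781, -2.1213]ᵀ
Result: (7.7781, -2.1213)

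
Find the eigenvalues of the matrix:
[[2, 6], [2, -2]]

Characteristic equation: det(A - λI) = 0
λ² - (trace)λ + (det) = 0
trace = 2 + -2 = 0, det = (2)(-2) - (6)(2) = -16
λ² - (0)λ + (-16) = 0
λ = (0 ± √((0)² - 4·(-16))) / 2 = (0 ± √64) / 2
Solving: λ = -4, 4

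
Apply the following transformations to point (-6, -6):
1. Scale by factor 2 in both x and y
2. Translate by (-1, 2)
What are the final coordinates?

Step 1: Scale (-6, -6) by 2 → (-12, -12)
Step 2: Translate by (-1, 2) → (-13, -10)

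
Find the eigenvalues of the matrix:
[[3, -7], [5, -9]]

Characteristic equation: det(A - λI) = 0
λ² - (trace)λ + (det) = 0
trace = 3 + -9 = -6, det = (3)(-9) - (-7)(5) = 8
λ² - (-6)λ + (8) = 0
λ = (-6 ± √((-6)² - 4·(8))) / 2 = (-6 ± √4) / 2
Solving: λ = -4, -2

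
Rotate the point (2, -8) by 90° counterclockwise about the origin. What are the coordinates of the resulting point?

Rotation matrix for 90°: [[cos 90°, -sin 90°], [sin 90°, cos 90°]] = [[0, -1], [1, 0]]
[[0, -1], [1, 0]] × [2, -8]ᵀ = [8, 2]ᵀ
Result: (8, 2)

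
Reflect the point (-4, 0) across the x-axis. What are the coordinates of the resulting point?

Reflection across x-axis: (-4, 0) → (-4, 0)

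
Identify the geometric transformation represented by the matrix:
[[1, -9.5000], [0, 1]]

This matrix represents: horizontal shear with factor -9.5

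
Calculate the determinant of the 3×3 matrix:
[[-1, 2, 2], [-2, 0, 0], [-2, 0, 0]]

Expansion along first row:
det = -1·det([[0,0],[0,0]]) - 2·det([[-2,0],[-2,0]]) + 2·det([[-2,0],[-2,0]])
    = -1·(0·0 - 0·0) - 2·(-2·0 - 0·-2) + 2·(-2·0 - 0·-2)
    = -1·0 - 2·0 + 2·0
    = 0 + 0 + 0 = 0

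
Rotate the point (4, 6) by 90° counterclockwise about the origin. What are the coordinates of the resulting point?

Rotation matrix for 90°: [[cos 90°, -sin 90°], [sin 90°, cos 90°]] = [[0, -1], [1, 0]]
[[0, -1], [1, 0]] × [4, 6]ᵀ = [-6, 4]ᵀ
Result: (-6, 4)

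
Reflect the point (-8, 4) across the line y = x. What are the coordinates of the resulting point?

Reflection across line y = x: (-8, 4) → (4, -8)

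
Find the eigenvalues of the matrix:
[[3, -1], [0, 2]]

Characteristic equation: det(A - λI) = 0
λ² - (trace)λ + (det) = 0
trace = 3 + 2 = 5, det = (3)(2) - (-1)(0) = 6
λ² - (5)λ + (6) = 0
λ = (5 ± √((5)² - 4·(6))) / 2 = (5 ± √1) / 2
Solving: λ = 2, 3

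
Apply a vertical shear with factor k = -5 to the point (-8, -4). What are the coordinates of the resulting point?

Shear matrix for vertical shear with factor k = -5:
[[1, 0], [-5, 1]]
Result: (-8, -4) → (-8, 36)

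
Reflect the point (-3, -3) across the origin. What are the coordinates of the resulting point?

Reflection across origin: (-3, -3) → (3, 3)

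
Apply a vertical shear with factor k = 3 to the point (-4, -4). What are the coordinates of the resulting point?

Shear matrix for vertical shear with factor k = 3:
[[1, 0], [3, 1]]
Result: (-4, -4) → (-4, -16)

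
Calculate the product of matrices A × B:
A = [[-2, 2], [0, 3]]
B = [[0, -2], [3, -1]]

Matrix multiplication:
C[0][0] = -2×0 + 2×3 = 6
C[0][1] = -2×-2 + 2×-1 = 2
C[1][0] = 0×0 + 3×3 = 9
C[1][1] = 0×-2 + 3×-1 = -3
Result: [[6, 2], [9, -3]]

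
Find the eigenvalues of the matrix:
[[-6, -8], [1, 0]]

Characteristic equation: det(A - λI) = 0
λ² - (trace)λ + (det) = 0
trace = -6 + 0 = -6, det = (-6)(0) - (-8)(1) = 8
λ² - (-6)λ + (8) = 0
λ = (-6 ± √((-6)² - 4·(8))) / 2 = (-6 ± √4) / 2
Solving: λ = -4, -2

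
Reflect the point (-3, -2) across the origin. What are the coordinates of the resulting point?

Reflection across origin: (-3, -2) → (3, 2)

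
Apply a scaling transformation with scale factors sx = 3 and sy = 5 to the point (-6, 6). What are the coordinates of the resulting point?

Scaling matrix:
[[3, 0], [0, 5]]
Result: (-6 × 3, 6 × 5) = (-18, 30)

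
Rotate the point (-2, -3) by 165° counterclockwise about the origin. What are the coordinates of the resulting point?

Rotation matrix for 165°: [[cos 165°, -sin 165°], [sin 165°, cos 165°]] ≈ [[-0.965926, -0.258819], [0.258819, -0.965926]]
[[-0.965926, -0.258819], [0.258819, -0.965926]] × [-2, -3]ᵀ ≈ [2.7083, 2.3801]ᵀ
Result: (2.7083, 2.3801)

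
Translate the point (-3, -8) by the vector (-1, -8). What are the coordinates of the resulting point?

Translation by (-1, -8) (homogeneous matrix [[1, 0, -1], [0, 1, -8], [0, 0, 1]]):
x' = -3 + -1 = -4
y' = -8 + -8 = -16
Result: (-4, -16)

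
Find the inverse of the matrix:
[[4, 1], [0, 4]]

For [[a,b],[c,d]], inverse = (1/det)·[[d,-b],[-c,a]]
det = (4)(4) - (1)(0) = 16 - 0 = 16
Inverse = (1/16)·[[4, -1], [0, 4]]
= [[1/4, -1/16], [0, 1/4]]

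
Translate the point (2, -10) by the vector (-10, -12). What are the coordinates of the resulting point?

Translation by (-10, -12) (homogeneous matrix [[1, 0, -10], [0, 1, -12], [0, 0, 1]]):
x' = 2 + -10 = -8
y' = -10 + -12 = -22
Result: (-8, -22)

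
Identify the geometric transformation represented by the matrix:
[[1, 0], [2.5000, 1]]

This matrix represents: vertical shear with factor 2.5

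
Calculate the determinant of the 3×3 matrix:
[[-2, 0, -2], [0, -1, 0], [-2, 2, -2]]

Expansion along first row:
det = -2·det([[-1,0],[2,-2]]) - 0·det([[0,0],[-2,-2]]) + -2·det([[0,-1],[-2,2]])
    = -2·(-1·-2 - 0·2) - 0·(0·-2 - 0·-2) + -2·(0·2 - -1·-2)
    = -2·2 - 0·0 + -2·-2
    = -4 + 0 + 4 = 0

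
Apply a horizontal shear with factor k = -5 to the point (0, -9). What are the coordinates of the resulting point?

Shear matrix for horizontal shear with factor k = -5:
[[1, -5], [0, 1]]
Result: (0, -9) → (45, -9)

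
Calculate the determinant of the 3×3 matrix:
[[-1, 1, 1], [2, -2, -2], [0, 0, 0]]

Expansion along first row:
det = -1·det([[-2,-2],[0,0]]) - 1·det([[2,-2],[0,0]]) + 1·det([[2,-2],[0,0]])
    = -1·(-2·0 - -2·0) - 1·(2·0 - -2·0) + 1·(2·0 - -2·0)
    = -1·0 - 1·0 + 1·0
    = 0 + 0 + 0 = 0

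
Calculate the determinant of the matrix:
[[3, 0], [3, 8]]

For a 2×2 matrix [[a, b], [c, d]], det = ad - bc
det = (3)(8) - (0)(3) = 24 - 0 = 24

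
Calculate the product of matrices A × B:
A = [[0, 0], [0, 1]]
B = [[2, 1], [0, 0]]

Matrix multiplication:
C[0][0] = 0×2 + 0×0 = 0
C[0][1] = 0×1 + 0×0 = 0
C[1][0] = 0×2 + 1×0 = 0
C[1][1] = 0×1 + 1×0 = 0
Result: [[0, 0], [0, 0]]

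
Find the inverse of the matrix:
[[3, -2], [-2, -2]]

For [[a,b],[c,d]], inverse = (1/det)·[[d,-b],[-c,a]]
det = (3)(-2) - (-2)(-2) = -6 - 4 = -10
Inverse = (1/-10)·[[-2, 2], [2, 3]]
= [[1/5, -1/5], [-1/5, -3/10]]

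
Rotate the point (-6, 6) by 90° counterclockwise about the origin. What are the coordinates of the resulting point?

Rotation matrix for 90°: [[cos 90°, -sin 90°], [sin 90°, cos 90°]] = [[0, -1], [1, 0]]
[[0, -1], [1, 0]] × [-6, 6]ᵀ = [-6, -6]ᵀ
Result: (-6, -6)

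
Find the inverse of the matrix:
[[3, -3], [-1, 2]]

For [[a,b],[c,d]], inverse = (1/det)·[[d,-b],[-c,a]]
det = (3)(2) - (-3)(-1) = 6 - 3 = 3
Inverse = (1/3)·[[2, 3], [1, 3]]
= [[2/3, 1], [1/3, 1]]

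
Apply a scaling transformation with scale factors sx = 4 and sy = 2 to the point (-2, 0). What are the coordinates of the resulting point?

Scaling matrix:
[[4, 0], [0, 2]]
Result: (-2 × 4, 0 × 2) = (-8, 0)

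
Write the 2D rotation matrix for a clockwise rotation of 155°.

Rotation matrix formula: [[cos θ, -sin θ], [sin θ, cos θ]]
A clockwise rotation by 155° is equivalent to a counterclockwise rotation by -155°.
For θ = -155°:
cos(-155°) = -0.9063
sin(-155°) = -0.4226
Result: [[-0.9063, 0.4226], [-0.4226, -0.9063]]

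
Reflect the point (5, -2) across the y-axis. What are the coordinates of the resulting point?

Reflection across y-axis: (5, -2) → (-5, -2)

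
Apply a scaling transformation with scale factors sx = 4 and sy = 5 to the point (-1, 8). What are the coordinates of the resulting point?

Scaling matrix:
[[4, 0], [0, 5]]
Result: (-1 × 4, 8 × 5) = (-4, 40)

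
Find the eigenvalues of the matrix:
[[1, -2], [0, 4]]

Characteristic equation: det(A - λI) = 0
λ² - (trace)λ + (det) = 0
trace = 1 + 4 = 5, det = (1)(4) - (-2)(0) = 4
λ² - (5)λ + (4) = 0
λ = (5 ± √((5)² - 4·(4))) / 2 = (5 ± √9) / 2
Solving: λ = 1, 4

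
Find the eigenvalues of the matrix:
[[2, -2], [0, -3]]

Characteristic equation: det(A - λI) = 0
λ² - (trace)λ + (det) = 0
trace = 2 + -3 = -1, det = (2)(-3) - (-2)(0) = -6
λ² - (-1)λ + (-6) = 0
λ = (-1 ± √((-1)² - 4·(-6))) / 2 = (-1 ± √25) / 2
Solving: λ = -3, 2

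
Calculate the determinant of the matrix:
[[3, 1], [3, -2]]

For a 2×2 matrix [[a, b], [c, d]], det = ad - bc
det = (3)(-2) - (1)(3) = -6 - 3 = -9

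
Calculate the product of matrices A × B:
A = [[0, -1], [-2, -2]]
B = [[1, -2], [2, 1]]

Matrix multiplication:
C[0][0] = 0×1 + -1×2 = -2
C[0][1] = 0×-2 + -1×1 = -1
C[1][0] = -2×1 + -2×2 = -6
C[1][1] = -2×-2 + -2×1 = 2
Result: [[-2, -1], [-6, 2]]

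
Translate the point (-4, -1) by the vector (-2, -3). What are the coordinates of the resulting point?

Translation by (-2, -3) (homogeneous matrix [[1, 0, -2], [0, 1, -3], [0, 0, 1]]):
x' = -4 + -2 = -6
y' = -1 + -3 = -4
Result: (-6, -4)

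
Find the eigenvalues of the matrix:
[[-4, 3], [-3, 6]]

Characteristic equation: det(A - λI) = 0
λ² - (trace)λ + (det) = 0
trace = -4 + 6 = 2, det = (-4)(6) - (3)(-3) = -15
λ² - (2)λ + (-15) = 0
λ = (2 ± √((2)² - 4·(-15))) / 2 = (2 ± √64) / 2
Solving: λ = -3, 5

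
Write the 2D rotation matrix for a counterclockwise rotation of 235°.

Rotation matrix formula: [[cos θ, -sin θ], [sin θ, cos θ]]
For θ = 235°:
cos(235°) = -0.5736
sin(235°) = -0.8192
Result: [[-0.5736, 0.8192], [-0.8192, -0.5736]]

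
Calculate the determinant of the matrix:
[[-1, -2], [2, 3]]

For a 2×2 matrix [[a, b], [c, d]], det = ad - bc
det = (-1)(3) - (-2)(2) = -3 - -4 = 1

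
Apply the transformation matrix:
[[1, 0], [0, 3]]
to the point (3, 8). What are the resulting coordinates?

Matrix multiplication:
[[1, 0], [0, 3]] × [3, 8]ᵀ
= [(1)(3) + (0)(8), (0)(3) + (3)(8)]ᵀ
= [3, 24]ᵀ
Result: (3, 24)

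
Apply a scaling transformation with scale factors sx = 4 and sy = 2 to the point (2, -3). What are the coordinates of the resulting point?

Scaling matrix:
[[4, 0], [0, 2]]
Result: (2 × 4, -3 × 2) = (8, -6)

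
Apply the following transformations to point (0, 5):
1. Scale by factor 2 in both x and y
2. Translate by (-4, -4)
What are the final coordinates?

Step 1: Scale (0, 5) by 2 → (0, 10)
Step 2: Translate by (-4, -4) → (-4, 6)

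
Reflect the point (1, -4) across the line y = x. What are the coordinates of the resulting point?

Reflection across line y = x: (1, -4) → (-4, 1)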